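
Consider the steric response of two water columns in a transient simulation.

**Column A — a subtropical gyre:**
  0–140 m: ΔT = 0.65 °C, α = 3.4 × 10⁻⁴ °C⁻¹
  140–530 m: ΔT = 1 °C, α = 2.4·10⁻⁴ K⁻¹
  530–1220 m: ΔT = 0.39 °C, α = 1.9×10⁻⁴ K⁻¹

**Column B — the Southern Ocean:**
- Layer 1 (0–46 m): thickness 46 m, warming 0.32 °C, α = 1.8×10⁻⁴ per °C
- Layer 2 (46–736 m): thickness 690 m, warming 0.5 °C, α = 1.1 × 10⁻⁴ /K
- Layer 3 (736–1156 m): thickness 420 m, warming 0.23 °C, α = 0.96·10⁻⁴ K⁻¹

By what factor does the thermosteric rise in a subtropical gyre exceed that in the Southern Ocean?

A 0–140 m: 140 × 0.65 × 3.4×10⁻⁴ = 0.03094 m
A 140–530 m: 2.4×10⁻⁴ × 390 × 1 = 0.09360 m
A Layer 3: 0.39 × 690 × 1.9×10⁻⁴ = 0.051129 m
A total: 0.175669 m
B 0–46 m: 1.8×10⁻⁴ × 46 × 0.32 = 0.0026496 m
B 0.5 × 1.1×10⁻⁴ × 690 = 0.03795 m
B 0.23 × 0.96×10⁻⁴ × 420 = 0.0092736 m
B total: 0.0498732 m
Ratio: 0.175669 / 0.0498732 ≈ 3.522

3.52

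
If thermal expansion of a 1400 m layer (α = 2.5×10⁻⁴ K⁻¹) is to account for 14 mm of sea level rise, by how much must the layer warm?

0.040 K

ΔT = Δh/(αH) = 0.014 / (2.5×10⁻⁴ × 1400) = 0.04000 K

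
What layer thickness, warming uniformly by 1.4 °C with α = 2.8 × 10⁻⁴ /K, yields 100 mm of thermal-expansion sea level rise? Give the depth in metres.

about 255 m

H = Δh/(αΔT) = 0.1 / (2.8×10⁻⁴ × 1.4) ≈ 255.1 m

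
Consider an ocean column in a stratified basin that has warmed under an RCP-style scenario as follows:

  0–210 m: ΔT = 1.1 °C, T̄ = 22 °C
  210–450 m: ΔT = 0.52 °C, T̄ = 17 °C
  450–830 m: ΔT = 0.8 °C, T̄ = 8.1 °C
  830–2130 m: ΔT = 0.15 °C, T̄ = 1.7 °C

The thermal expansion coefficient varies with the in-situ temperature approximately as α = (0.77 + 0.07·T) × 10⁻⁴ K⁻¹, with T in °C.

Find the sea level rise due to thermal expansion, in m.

about 0.136 m

Layer 1: α = (0.77 + 0.07×22)×10⁻⁴ = 2.31×10⁻⁴ K⁻¹
Layer 2: α = (0.77 + 0.07×17)×10⁻⁴ = 1.96×10⁻⁴ K⁻¹
Layer 3: α = (0.77 + 0.07×8.1)×10⁻⁴ = 1.337×10⁻⁴ K⁻¹
Layer 4: α = (0.77 + 0.07×1.7)×10⁻⁴ = 0.889×10⁻⁴ K⁻¹
210 × 1.1 × 2.31×10⁻⁴ = 0.053361 m
210–450 m: 240 × 1.96×10⁻⁴ × 0.52 = 0.0244608 m
Layer 3: 1.337×10⁻⁴ × 0.8 × 380 = 0.0406448 m
830–2130 m: 0.889×10⁻⁴ × 1300 × 0.15 = 0.0173355 m
Δh = 0.053361 + 0.0244608 + 0.0406448 + 0.0173355 = 0.1358021 m ≈ 0.136 m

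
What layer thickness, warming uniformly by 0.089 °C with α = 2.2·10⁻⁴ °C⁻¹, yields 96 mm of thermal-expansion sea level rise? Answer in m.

H ≈ 4900 m

H = Δh/(αΔT) = 0.096 / (2.2×10⁻⁴ × 0.089) ≈ 4903 m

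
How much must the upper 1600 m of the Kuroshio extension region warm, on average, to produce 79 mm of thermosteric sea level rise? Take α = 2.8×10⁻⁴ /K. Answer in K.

ΔT = Δh/(αH) = 0.079 / (2.8×10⁻⁴ × 1600) ≈ 0.1763 K

ΔT ≈ 0.18 K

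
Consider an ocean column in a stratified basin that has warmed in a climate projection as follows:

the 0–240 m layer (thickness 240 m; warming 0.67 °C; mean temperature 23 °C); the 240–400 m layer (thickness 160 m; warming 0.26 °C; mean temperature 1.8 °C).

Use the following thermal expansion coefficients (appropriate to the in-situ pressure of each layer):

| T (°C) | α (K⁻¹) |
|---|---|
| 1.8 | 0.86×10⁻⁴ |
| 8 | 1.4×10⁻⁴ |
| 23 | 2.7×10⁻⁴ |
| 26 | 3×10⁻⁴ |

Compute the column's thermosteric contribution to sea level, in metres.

Δh ≈ 0.0470 m

Layer 1 at 23 °C → α = 2.7×10⁻⁴ K⁻¹
Layer 2 at 1.8 °C → α = 0.86×10⁻⁴ K⁻¹
Layer 1: 240 × 2.7×10⁻⁴ × 0.67 = 0.043416 m
Layer 2: 0.26 × 0.86×10⁻⁴ × 160 = 0.0035776 m
Δh = 0.043416 + 0.0035776 = 0.0469936 m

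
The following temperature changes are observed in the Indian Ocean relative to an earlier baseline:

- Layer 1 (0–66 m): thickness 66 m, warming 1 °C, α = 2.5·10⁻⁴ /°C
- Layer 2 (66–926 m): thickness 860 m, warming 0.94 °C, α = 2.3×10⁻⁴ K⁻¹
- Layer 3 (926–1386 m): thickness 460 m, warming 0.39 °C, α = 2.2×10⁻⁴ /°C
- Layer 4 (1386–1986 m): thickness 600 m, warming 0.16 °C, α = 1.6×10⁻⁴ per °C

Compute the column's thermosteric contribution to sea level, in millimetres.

about 257 mm

Layer 1: 2.5×10⁻⁴ × 66 × 1 = 0.01650 m
0.94 × 2.3×10⁻⁴ × 860 = 0.185932 m
926–1386 m: 460 × 2.2×10⁻⁴ × 0.39 = 0.039468 m
1386–1986 m: 0.16 × 1.6×10⁻⁴ × 600 = 0.01536 m
Δh = 0.01650 + 0.185932 + 0.039468 + 0.01536 = 0.25726 m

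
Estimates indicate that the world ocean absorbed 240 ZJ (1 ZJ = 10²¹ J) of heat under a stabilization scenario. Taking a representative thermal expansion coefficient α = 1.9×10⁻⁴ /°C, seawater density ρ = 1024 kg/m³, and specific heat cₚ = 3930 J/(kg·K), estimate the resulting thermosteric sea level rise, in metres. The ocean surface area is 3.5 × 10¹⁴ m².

Per unit area: Q = 240×10²¹ / (3.5×10¹⁴) ≈ 6.857×10⁸ J/m²
Δh = αQ/(ρcₚ) = 1.9×10⁻⁴ × 6.857×10⁸ / (1024 × 3930) ≈ 0.032374 m

Δh = 0.0324 m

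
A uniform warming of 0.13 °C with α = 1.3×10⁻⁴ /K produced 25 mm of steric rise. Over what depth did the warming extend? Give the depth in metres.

H = Δh/(αΔT) = 0.025 / (1.3×10⁻⁴ × 0.13) ≈ 1479 m

1480 m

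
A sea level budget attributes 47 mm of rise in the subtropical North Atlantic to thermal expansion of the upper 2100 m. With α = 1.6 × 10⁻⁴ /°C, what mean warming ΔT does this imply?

ΔT = Δh/(αH) = 0.047 / (1.6×10⁻⁴ × 2100) ≈ 0.1399 °C

ΔT ≈ 0.140 °C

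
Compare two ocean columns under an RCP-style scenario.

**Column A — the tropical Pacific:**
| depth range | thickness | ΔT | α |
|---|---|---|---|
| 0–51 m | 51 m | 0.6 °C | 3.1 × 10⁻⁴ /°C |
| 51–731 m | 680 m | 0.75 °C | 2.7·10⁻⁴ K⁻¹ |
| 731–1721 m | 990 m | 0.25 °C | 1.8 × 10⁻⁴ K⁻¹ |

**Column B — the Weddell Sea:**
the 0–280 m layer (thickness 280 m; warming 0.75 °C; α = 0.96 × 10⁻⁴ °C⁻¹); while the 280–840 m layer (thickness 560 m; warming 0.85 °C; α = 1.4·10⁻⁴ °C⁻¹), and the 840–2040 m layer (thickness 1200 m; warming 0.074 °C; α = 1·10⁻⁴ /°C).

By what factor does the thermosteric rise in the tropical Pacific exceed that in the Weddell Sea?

A 0–51 m: 51 × 3.1×10⁻⁴ × 0.6 = 0.009486 m
A 2.7×10⁻⁴ × 0.75 × 680 = 0.13770 m
A Layer 3: 990 × 1.8×10⁻⁴ × 0.25 = 0.04455 m
A total: 0.191736 m
B 0–280 m: 0.96×10⁻⁴ × 280 × 0.75 = 0.02016 m
B Layer 2: 560 × 1.4×10⁻⁴ × 0.85 = 0.06664 m
B Layer 3: 1200 × 1×10⁻⁴ × 0.074 = 0.00888 m
B total: 0.09568 m
Ratio: 0.191736 / 0.09568 ≈ 2.004

≈ 2.00×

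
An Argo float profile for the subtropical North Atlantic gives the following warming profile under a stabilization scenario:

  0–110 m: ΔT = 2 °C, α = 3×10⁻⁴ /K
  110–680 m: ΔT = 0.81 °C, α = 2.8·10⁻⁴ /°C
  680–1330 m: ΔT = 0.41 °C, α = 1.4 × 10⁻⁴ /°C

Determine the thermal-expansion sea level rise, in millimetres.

Layer 1: 3×10⁻⁴ × 110 × 2 = 0.06600 m
Layer 2: 570 × 2.8×10⁻⁴ × 0.81 = 0.129276 m
1.4×10⁻⁴ × 0.41 × 650 = 0.03731 m
Δh = 0.06600 + 0.129276 + 0.03731 = 0.232586 m ≈ 230 mm

about 230 mm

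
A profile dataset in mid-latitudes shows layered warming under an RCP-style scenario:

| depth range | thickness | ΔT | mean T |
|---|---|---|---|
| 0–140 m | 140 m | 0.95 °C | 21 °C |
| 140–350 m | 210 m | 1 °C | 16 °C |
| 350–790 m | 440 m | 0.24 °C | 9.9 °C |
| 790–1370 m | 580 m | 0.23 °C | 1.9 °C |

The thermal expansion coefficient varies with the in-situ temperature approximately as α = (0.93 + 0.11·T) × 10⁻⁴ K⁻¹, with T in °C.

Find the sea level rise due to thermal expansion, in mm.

Δh = 140 mm

Layer 1: α = (0.93 + 0.11×21)×10⁻⁴ = 3.24×10⁻⁴ K⁻¹
Layer 2: α = (0.93 + 0.11×16)×10⁻⁴ = 2.69×10⁻⁴ K⁻¹
Layer 3: α = (0.93 + 0.11×9.9)×10⁻⁴ = 2.019×10⁻⁴ K⁻¹
Layer 4: α = (0.93 + 0.11×1.9)×10⁻⁴ = 1.139×10⁻⁴ K⁻¹
0.95 × 140 × 3.24×10⁻⁴ = 0.043092 m
Layer 2: 210 × 2.69×10⁻⁴ × 1 = 0.05649 m
440 × 2.019×10⁻⁴ × 0.24 = 0.02132064 m
Layer 4: 1.139×10⁻⁴ × 0.23 × 580 = 0.01519426 m
Δh = 0.043092 + 0.05649 + 0.02132064 + 0.01519426 = 0.1360969 m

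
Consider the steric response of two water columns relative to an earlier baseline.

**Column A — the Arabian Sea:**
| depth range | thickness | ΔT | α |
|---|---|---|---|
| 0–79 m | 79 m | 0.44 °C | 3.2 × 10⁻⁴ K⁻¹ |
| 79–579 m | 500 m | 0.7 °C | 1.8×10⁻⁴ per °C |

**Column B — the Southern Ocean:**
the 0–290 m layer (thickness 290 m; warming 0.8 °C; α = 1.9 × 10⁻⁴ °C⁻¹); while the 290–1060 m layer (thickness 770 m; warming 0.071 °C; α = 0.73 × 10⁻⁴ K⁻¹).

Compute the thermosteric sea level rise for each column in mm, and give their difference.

A 0–79 m: 3.2×10⁻⁴ × 79 × 0.44 = 0.0111232 m
A 79–579 m: 0.7 × 1.8×10⁻⁴ × 500 = 0.06300 m
A total: 0.0741232 m
B 290 × 0.8 × 1.9×10⁻⁴ = 0.04408 m
B 0.071 × 0.73×10⁻⁴ × 770 = 0.00399091 m
B total: 0.04807091 m
Difference: 0.0741232 − 0.04807091 = 0.02605229 m

A: 74.1 mm; B: 48.1 mm; difference 26.1 mm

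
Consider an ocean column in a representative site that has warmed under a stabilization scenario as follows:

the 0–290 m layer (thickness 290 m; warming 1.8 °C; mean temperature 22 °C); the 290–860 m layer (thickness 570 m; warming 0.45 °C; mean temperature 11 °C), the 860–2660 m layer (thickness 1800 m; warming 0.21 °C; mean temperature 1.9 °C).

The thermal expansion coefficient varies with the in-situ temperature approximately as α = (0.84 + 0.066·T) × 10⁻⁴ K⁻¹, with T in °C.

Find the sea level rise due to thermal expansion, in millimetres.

Δh ≈ 196 mm

Layer 1: α = (0.84 + 0.066×22)×10⁻⁴ = 2.292×10⁻⁴ K⁻¹
Layer 2: α = (0.84 + 0.066×11)×10⁻⁴ = 1.566×10⁻⁴ K⁻¹
Layer 3: α = (0.84 + 0.066×1.9)×10⁻⁴ = 0.9654×10⁻⁴ K⁻¹
1.8 × 290 × 2.292×10⁻⁴ = 0.1196424 m
290–860 m: 1.566×10⁻⁴ × 570 × 0.45 = 0.0401679 m
1800 × 0.21 × 0.9654×10⁻⁴ = 0.03649212 m
Δh = 0.1196424 + 0.0401679 + 0.03649212 = 0.19630242 m ≈ 196 mm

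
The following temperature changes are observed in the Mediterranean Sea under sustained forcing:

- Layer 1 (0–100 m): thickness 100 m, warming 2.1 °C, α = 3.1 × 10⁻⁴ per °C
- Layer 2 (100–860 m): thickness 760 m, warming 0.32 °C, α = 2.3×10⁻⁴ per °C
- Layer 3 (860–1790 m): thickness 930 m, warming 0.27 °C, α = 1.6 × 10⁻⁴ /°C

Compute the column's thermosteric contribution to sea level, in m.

Layer 1: 2.1 × 100 × 3.1×10⁻⁴ = 0.06510 m
100–860 m: 2.3×10⁻⁴ × 760 × 0.32 = 0.055936 m
Layer 3: 1.6×10⁻⁴ × 0.27 × 930 = 0.040176 m
Δh = 0.06510 + 0.055936 + 0.040176 = 0.161212 m

Δh = 0.161 m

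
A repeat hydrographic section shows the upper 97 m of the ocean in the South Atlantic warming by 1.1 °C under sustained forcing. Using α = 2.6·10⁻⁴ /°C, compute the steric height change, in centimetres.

Δh = αΔT·H = 2.6×10⁻⁴ × 1.1 × 97 = 0.027742 m

about 2.77 cm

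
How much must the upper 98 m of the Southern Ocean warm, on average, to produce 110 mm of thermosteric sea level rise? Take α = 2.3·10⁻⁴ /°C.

ΔT ≈ 4.88 K

ΔT = Δh/(αH) = 0.11 / (2.3×10⁻⁴ × 98) ≈ 4.880 K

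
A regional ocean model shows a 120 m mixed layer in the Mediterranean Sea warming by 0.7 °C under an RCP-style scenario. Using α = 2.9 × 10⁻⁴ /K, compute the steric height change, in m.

Δh = αΔT·H = 2.9×10⁻⁴ × 0.7 × 120 = 0.02436 m

0.0244 m of thermosteric rise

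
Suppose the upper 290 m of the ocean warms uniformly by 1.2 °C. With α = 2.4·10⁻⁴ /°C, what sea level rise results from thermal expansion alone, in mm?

Δh = 83.5 mm

Δh = αΔT·H = 2.4×10⁻⁴ × 1.2 × 290 = 0.08352 m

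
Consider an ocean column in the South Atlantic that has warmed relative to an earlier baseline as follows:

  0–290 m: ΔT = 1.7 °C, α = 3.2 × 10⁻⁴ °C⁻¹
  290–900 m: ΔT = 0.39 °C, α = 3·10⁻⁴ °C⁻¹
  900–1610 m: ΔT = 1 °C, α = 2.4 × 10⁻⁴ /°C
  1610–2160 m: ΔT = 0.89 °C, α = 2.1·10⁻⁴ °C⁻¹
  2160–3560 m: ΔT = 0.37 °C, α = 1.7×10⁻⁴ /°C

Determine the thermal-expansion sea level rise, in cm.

59.0 cm of thermosteric rise

Layer 1: 1.7 × 3.2×10⁻⁴ × 290 = 0.15776 m
Layer 2: 0.39 × 610 × 3×10⁻⁴ = 0.07137 m
710 × 1 × 2.4×10⁻⁴ = 0.17040 m
1610–2160 m: 2.1×10⁻⁴ × 0.89 × 550 = 0.102795 m
1400 × 1.7×10⁻⁴ × 0.37 = 0.08806 m
Δh = 0.15776 + 0.07137 + 0.17040 + 0.102795 + 0.08806 = 0.590385 m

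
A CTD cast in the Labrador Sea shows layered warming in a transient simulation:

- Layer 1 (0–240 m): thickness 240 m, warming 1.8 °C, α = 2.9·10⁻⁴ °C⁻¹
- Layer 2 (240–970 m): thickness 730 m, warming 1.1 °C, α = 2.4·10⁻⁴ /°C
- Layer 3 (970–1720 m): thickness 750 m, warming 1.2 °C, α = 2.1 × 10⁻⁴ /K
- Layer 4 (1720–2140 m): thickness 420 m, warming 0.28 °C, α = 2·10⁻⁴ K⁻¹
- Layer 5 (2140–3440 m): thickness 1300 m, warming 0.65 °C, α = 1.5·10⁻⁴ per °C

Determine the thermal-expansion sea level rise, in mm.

2.9×10⁻⁴ × 240 × 1.8 = 0.12528 m
240–970 m: 1.1 × 730 × 2.4×10⁻⁴ = 0.19272 m
970–1720 m: 2.1×10⁻⁴ × 1.2 × 750 = 0.18900 m
1720–2140 m: 2×10⁻⁴ × 420 × 0.28 = 0.02352 m
2140–3440 m: 1.5×10⁻⁴ × 1300 × 0.65 = 0.12675 m
Δh = 0.12528 + 0.19272 + 0.18900 + 0.02352 + 0.12675 = 0.65727 m

657 mm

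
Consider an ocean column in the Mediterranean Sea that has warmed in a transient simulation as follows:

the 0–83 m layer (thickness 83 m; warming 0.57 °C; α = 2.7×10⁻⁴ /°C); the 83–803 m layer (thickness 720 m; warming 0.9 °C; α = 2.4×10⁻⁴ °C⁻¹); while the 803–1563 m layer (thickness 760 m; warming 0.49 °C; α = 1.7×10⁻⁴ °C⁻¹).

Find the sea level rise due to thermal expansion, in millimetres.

0.57 × 2.7×10⁻⁴ × 83 = 0.0127737 m
720 × 2.4×10⁻⁴ × 0.9 = 0.15552 m
1.7×10⁻⁴ × 760 × 0.49 = 0.063308 m
Δh = 0.0127737 + 0.15552 + 0.063308 = 0.2316017 m

230 mm of thermosteric rise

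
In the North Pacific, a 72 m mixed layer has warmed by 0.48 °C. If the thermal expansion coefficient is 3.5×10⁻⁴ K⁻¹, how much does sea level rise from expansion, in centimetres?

about 1.21 cm

Δh = αΔT·H = 3.5×10⁻⁴ × 0.48 × 72 = 0.012096 m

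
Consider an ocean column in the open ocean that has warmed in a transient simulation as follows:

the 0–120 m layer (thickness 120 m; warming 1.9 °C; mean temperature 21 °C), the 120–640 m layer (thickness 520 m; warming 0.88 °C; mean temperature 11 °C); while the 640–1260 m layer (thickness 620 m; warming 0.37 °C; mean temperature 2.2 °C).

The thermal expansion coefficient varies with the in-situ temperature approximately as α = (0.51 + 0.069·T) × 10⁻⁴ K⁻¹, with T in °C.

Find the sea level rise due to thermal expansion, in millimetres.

118 mm of thermosteric rise

Layer 1: α = (0.51 + 0.069×21)×10⁻⁴ = 1.959×10⁻⁴ K⁻¹
Layer 2: α = (0.51 + 0.069×11)×10⁻⁴ = 1.269×10⁻⁴ K⁻¹
Layer 3: α = (0.51 + 0.069×2.2)×10⁻⁴ = 0.6618×10⁻⁴ K⁻¹
120 × 1.9 × 1.959×10⁻⁴ = 0.0446652 m
120–640 m: 520 × 1.269×10⁻⁴ × 0.88 = 0.05806944 m
Layer 3: 0.6618×10⁻⁴ × 620 × 0.37 = 0.015181692 m
Δh = 0.0446652 + 0.05806944 + 0.015181692 = 0.117916332 m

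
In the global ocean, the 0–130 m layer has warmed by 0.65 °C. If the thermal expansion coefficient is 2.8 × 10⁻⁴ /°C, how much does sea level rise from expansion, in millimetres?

Δh = 23.7 mm

Δh = αΔT·H = 2.8×10⁻⁴ × 0.65 × 130 = 0.02366 m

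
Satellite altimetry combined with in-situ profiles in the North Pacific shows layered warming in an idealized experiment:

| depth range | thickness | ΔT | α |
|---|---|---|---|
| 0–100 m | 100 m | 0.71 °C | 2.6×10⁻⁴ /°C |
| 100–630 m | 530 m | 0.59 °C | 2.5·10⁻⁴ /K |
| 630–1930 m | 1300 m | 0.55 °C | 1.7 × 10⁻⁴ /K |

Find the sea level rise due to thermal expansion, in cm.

2.6×10⁻⁴ × 0.71 × 100 = 0.01846 m
Layer 2: 530 × 2.5×10⁻⁴ × 0.59 = 0.078175 m
0.55 × 1.7×10⁻⁴ × 1300 = 0.12155 m
Δh = 0.01846 + 0.078175 + 0.12155 = 0.218185 m

22 cm of thermosteric rise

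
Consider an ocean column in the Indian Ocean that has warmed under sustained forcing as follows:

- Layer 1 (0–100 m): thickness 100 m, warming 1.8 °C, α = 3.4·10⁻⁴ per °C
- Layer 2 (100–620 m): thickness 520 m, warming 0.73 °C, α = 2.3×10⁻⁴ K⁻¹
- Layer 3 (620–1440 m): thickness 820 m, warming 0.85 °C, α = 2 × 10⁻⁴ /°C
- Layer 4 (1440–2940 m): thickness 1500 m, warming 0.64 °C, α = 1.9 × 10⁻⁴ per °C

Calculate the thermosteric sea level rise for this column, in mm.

Layer 1: 1.8 × 100 × 3.4×10⁻⁴ = 0.06120 m
0.73 × 2.3×10⁻⁴ × 520 = 0.087308 m
620–1440 m: 2×10⁻⁴ × 0.85 × 820 = 0.13940 m
0.64 × 1.9×10⁻⁴ × 1500 = 0.18240 m
Δh = 0.06120 + 0.087308 + 0.13940 + 0.18240 = 0.470308 m

Δh = 470 mm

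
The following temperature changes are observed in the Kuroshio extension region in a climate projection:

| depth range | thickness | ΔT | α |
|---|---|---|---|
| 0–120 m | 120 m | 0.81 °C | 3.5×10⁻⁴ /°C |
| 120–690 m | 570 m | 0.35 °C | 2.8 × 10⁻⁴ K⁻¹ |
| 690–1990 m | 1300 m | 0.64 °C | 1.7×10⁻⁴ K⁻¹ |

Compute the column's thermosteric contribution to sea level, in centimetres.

0–120 m: 3.5×10⁻⁴ × 0.81 × 120 = 0.03402 m
Layer 2: 570 × 0.35 × 2.8×10⁻⁴ = 0.05586 m
Layer 3: 1300 × 1.7×10⁻⁴ × 0.64 = 0.14144 m
Δh = 0.03402 + 0.05586 + 0.14144 = 0.23132 m

Δh = 23.1 cm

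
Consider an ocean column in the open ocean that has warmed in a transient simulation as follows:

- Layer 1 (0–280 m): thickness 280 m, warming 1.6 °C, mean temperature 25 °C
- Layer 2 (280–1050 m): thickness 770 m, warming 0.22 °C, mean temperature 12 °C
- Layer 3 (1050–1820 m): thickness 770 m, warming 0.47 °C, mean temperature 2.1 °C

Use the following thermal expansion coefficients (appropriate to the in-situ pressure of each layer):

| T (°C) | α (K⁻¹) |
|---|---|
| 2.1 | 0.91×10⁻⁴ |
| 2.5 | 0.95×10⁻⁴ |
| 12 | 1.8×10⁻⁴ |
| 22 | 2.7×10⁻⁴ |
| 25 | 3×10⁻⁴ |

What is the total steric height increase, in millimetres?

198 mm

Layer 1 at 25 °C → α = 3×10⁻⁴ K⁻¹
Layer 2 at 12 °C → α = 1.8×10⁻⁴ K⁻¹
Layer 3 at 2.1 °C → α = 0.91×10⁻⁴ K⁻¹
Layer 1: 1.6 × 3×10⁻⁴ × 280 = 0.13440 m
280–1050 m: 1.8×10⁻⁴ × 770 × 0.22 = 0.030492 m
1050–1820 m: 0.47 × 770 × 0.91×10⁻⁴ = 0.0329329 m
Δh = 0.13440 + 0.030492 + 0.0329329 = 0.1978249 m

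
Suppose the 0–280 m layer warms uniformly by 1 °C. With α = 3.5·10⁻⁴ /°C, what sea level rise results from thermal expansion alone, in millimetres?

98.0 mm

Δh = αΔT·H = 3.5×10⁻⁴ × 1 × 280 = 0.09800 m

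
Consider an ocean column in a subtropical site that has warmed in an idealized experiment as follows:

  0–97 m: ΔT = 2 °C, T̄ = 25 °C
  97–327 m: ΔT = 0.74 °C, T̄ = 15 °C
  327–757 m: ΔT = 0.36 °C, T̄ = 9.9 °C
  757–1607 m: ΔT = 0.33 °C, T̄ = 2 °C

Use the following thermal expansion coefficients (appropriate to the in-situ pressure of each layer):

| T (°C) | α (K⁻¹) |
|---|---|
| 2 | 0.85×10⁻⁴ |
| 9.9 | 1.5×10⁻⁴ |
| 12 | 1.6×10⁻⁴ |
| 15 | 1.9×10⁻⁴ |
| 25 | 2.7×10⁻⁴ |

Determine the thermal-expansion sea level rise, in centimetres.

Layer 1 at 25 °C → α = 2.7×10⁻⁴ K⁻¹
Layer 2 at 15 °C → α = 1.9×10⁻⁴ K⁻¹
Layer 3 at 9.9 °C → α = 1.5×10⁻⁴ K⁻¹
Layer 4 at 2 °C → α = 0.85×10⁻⁴ K⁻¹
Layer 1: 2 × 2.7×10⁻⁴ × 97 = 0.05238 m
0.74 × 1.9×10⁻⁴ × 230 = 0.032338 m
Layer 3: 430 × 0.36 × 1.5×10⁻⁴ = 0.02322 m
Layer 4: 0.85×10⁻⁴ × 850 × 0.33 = 0.0238425 m
Δh = 0.05238 + 0.032338 + 0.02322 + 0.0238425 = 0.1317805 m

Δh ≈ 13.2 cm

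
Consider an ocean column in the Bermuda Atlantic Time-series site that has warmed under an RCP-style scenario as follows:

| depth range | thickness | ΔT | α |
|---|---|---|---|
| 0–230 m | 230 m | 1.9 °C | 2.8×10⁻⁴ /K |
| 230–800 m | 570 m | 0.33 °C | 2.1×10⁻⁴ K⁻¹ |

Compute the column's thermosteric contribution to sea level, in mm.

0–230 m: 1.9 × 230 × 2.8×10⁻⁴ = 0.12236 m
570 × 0.33 × 2.1×10⁻⁴ = 0.039501 m
Δh = 0.12236 + 0.039501 = 0.161861 m

162 mm of thermosteric rise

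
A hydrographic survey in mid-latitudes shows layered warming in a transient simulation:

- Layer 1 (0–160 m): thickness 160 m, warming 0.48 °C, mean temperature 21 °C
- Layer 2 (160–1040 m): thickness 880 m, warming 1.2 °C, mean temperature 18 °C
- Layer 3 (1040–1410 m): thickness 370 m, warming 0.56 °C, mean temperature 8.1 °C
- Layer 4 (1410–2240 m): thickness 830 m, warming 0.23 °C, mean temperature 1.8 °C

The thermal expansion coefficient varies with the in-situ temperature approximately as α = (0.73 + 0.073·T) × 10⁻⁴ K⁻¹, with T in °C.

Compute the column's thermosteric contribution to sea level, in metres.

Δh = 0.28 m

Layer 1: α = (0.73 + 0.073×21)×10⁻⁴ = 2.263×10⁻⁴ K⁻¹
Layer 2: α = (0.73 + 0.073×18)×10⁻⁴ = 2.044×10⁻⁴ K⁻¹
Layer 3: α = (0.73 + 0.073×8.1)×10⁻⁴ = 1.3213×10⁻⁴ K⁻¹
Layer 4: α = (0.73 + 0.073×1.8)×10⁻⁴ = 0.8614×10⁻⁴ K⁻¹
0–160 m: 2.263×10⁻⁴ × 0.48 × 160 = 0.01737984 m
160–1040 m: 880 × 2.044×10⁻⁴ × 1.2 = 0.2158464 m
1.3213×10⁻⁴ × 370 × 0.56 = 0.027377336 m
0.23 × 0.8614×10⁻⁴ × 830 = 0.016444126 m
Δh = 0.01737984 + 0.2158464 + 0.027377336 + 0.016444126 = 0.277047702 m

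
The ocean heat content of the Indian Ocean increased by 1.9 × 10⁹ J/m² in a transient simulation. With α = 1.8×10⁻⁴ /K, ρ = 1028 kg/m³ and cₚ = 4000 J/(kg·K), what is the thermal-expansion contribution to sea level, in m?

Δh = 0.0832 m

Δh = αQ/(ρcₚ) = 1.8×10⁻⁴ × 1.9×10⁹ / (1028 × 4000) ≈ 0.083171 m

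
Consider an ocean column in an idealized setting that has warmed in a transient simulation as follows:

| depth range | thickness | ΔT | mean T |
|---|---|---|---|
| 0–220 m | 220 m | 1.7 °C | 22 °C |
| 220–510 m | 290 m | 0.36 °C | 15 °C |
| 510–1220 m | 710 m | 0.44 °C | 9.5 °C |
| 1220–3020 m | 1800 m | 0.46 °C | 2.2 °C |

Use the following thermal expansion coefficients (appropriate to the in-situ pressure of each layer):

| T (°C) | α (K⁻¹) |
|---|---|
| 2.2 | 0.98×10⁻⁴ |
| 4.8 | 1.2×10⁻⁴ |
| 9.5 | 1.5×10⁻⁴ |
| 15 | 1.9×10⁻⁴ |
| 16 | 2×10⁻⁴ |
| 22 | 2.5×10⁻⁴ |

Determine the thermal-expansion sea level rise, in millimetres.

240 mm of thermosteric rise

Layer 1 at 22 °C → α = 2.5×10⁻⁴ K⁻¹
Layer 2 at 15 °C → α = 1.9×10⁻⁴ K⁻¹
Layer 3 at 9.5 °C → α = 1.5×10⁻⁴ K⁻¹
Layer 4 at 2.2 °C → α = 0.98×10⁻⁴ K⁻¹
2.5×10⁻⁴ × 1.7 × 220 = 0.09350 m
220–510 m: 1.9×10⁻⁴ × 0.36 × 290 = 0.019836 m
Layer 3: 1.5×10⁻⁴ × 710 × 0.44 = 0.04686 m
1220–3020 m: 1800 × 0.46 × 0.98×10⁻⁴ = 0.081144 m
Δh = 0.09350 + 0.019836 + 0.04686 + 0.081144 = 0.24134 m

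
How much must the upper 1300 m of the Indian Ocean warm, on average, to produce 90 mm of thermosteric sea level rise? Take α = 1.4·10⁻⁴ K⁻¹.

ΔT = Δh/(αH) = 0.09 / (1.4×10⁻⁴ × 1300) ≈ 0.4945 K

0.495 K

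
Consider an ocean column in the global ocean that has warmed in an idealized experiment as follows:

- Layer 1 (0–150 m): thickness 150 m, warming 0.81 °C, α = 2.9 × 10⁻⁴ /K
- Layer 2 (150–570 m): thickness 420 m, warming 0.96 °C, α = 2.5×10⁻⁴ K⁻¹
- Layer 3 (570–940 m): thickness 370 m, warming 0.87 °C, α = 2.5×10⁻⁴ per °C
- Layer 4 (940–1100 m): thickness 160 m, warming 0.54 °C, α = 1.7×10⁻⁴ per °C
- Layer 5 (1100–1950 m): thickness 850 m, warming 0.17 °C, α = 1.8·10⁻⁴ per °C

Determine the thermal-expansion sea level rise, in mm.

about 257 mm

Layer 1: 2.9×10⁻⁴ × 0.81 × 150 = 0.035235 m
150–570 m: 420 × 2.5×10⁻⁴ × 0.96 = 0.10080 m
2.5×10⁻⁴ × 0.87 × 370 = 0.080475 m
Layer 4: 0.54 × 160 × 1.7×10⁻⁴ = 0.014688 m
0.17 × 850 × 1.8×10⁻⁴ = 0.02601 m
Δh = 0.035235 + 0.10080 + 0.080475 + 0.014688 + 0.02601 = 0.257208 m ≈ 257 mm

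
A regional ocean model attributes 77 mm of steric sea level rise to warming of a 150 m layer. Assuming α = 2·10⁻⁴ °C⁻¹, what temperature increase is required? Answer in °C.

ΔT = Δh/(αH) = 0.077 / (2×10⁻⁴ × 150) ≈ 2.567 °C

2.57 °C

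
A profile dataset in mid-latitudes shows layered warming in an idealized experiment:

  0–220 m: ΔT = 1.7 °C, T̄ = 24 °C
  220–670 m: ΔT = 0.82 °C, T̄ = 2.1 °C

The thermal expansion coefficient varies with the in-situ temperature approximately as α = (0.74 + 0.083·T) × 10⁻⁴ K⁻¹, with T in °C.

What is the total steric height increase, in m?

0.136 m of thermosteric rise

Layer 1: α = (0.74 + 0.083×24)×10⁻⁴ = 2.732×10⁻⁴ K⁻¹
Layer 2: α = (0.74 + 0.083×2.1)×10⁻⁴ = 0.9143×10⁻⁴ K⁻¹
1.7 × 2.732×10⁻⁴ × 220 = 0.1021768 m
Layer 2: 0.82 × 0.9143×10⁻⁴ × 450 = 0.03373767 m
Δh = 0.1021768 + 0.03373767 = 0.13591447 m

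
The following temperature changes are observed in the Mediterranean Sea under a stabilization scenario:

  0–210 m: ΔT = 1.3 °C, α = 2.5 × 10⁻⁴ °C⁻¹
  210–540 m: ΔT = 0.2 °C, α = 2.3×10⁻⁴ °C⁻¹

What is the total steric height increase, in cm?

8.3 cm of thermosteric rise

210 × 1.3 × 2.5×10⁻⁴ = 0.06825 m
210–540 m: 0.2 × 330 × 2.3×10⁻⁴ = 0.01518 m
Δh = 0.06825 + 0.01518 = 0.08343 m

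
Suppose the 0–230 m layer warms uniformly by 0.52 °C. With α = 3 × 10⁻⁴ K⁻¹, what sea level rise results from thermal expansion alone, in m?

0.0359 m

Δh = αΔT·H = 3×10⁻⁴ × 0.52 × 230 = 0.03588 m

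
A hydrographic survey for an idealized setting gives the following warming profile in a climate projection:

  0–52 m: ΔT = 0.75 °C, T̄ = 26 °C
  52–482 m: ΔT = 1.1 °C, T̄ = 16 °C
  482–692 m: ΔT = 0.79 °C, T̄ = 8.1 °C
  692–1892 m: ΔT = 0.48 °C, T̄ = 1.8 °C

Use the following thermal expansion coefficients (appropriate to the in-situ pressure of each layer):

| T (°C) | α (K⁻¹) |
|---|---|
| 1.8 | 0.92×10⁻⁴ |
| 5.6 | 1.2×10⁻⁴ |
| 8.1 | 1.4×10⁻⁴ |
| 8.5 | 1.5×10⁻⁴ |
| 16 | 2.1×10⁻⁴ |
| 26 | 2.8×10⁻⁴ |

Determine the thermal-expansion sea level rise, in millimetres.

Δh = 186 mm

Layer 1 at 26 °C → α = 2.8×10⁻⁴ K⁻¹
Layer 2 at 16 °C → α = 2.1×10⁻⁴ K⁻¹
Layer 3 at 8.1 °C → α = 1.4×10⁻⁴ K⁻¹
Layer 4 at 1.8 °C → α = 0.92×10⁻⁴ K⁻¹
Layer 1: 52 × 2.8×10⁻⁴ × 0.75 = 0.01092 m
52–482 m: 2.1×10⁻⁴ × 1.1 × 430 = 0.09933 m
Layer 3: 210 × 0.79 × 1.4×10⁻⁴ = 0.023226 m
Layer 4: 1200 × 0.48 × 0.92×10⁻⁴ = 0.052992 m
Δh = 0.01092 + 0.09933 + 0.023226 + 0.052992 = 0.186468 m ≈ 186 mm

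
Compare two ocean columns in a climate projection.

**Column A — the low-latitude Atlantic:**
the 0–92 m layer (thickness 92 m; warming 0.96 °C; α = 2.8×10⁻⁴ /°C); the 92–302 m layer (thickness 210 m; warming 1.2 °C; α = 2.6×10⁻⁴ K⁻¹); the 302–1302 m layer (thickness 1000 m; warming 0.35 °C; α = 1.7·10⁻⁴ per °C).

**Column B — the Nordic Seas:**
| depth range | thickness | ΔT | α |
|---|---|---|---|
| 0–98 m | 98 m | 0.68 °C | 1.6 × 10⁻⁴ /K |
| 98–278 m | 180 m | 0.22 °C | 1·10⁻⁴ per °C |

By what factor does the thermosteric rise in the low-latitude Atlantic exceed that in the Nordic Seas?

a factor of 10.2

A 92 × 2.8×10⁻⁴ × 0.96 = 0.0247296 m
A Layer 2: 2.6×10⁻⁴ × 1.2 × 210 = 0.06552 m
A 1.7×10⁻⁴ × 1000 × 0.35 = 0.05950 m
A total: 0.1497496 m
B 0–98 m: 98 × 1.6×10⁻⁴ × 0.68 = 0.0106624 m
B 98–278 m: 180 × 0.22 × 1×10⁻⁴ = 0.00396 m
B total: 0.0146224 m
Ratio: 0.1497496 / 0.0146224 ≈ 10.24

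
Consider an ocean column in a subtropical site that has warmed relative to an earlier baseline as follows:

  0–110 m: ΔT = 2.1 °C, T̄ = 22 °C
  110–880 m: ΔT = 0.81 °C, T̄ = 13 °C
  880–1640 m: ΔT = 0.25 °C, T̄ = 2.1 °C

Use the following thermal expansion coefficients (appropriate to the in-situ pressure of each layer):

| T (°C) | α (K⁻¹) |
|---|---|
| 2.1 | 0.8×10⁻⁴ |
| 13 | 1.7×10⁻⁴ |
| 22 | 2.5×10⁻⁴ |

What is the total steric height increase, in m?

about 0.18 m

Layer 1 at 22 °C → α = 2.5×10⁻⁴ K⁻¹
Layer 2 at 13 °C → α = 1.7×10⁻⁴ K⁻¹
Layer 3 at 2.1 °C → α = 0.8×10⁻⁴ K⁻¹
2.1 × 2.5×10⁻⁴ × 110 = 0.05775 m
110–880 m: 0.81 × 770 × 1.7×10⁻⁴ = 0.106029 m
880–1640 m: 0.25 × 760 × 0.8×10⁻⁴ = 0.01520 m
Δh = 0.05775 + 0.106029 + 0.01520 = 0.178979 m ≈ 0.18 m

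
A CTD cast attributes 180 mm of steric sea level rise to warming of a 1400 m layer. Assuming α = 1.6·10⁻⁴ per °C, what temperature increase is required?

ΔT = Δh/(αH) = 0.18 / (1.6×10⁻⁴ × 1400) ≈ 0.8036 °C

ΔT ≈ 0.804 °C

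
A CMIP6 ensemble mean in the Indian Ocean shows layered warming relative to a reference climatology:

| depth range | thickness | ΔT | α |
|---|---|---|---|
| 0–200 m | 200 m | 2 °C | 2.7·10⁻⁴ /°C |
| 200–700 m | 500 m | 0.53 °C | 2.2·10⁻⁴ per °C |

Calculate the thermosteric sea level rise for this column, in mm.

2 × 2.7×10⁻⁴ × 200 = 0.10800 m
Layer 2: 0.53 × 500 × 2.2×10⁻⁴ = 0.05830 m
Δh = 0.10800 + 0.05830 = 0.16630 m

166 mm of thermosteric rise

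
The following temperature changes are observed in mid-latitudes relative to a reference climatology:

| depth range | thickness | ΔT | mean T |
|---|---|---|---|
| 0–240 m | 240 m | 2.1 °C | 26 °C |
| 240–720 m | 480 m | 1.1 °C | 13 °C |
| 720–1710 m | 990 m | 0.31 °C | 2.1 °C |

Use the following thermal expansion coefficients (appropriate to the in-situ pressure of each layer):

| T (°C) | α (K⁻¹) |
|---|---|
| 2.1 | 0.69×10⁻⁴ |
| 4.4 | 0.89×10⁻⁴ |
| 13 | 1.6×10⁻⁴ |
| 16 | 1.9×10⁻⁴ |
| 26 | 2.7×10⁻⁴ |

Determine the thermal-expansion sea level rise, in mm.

Δh = 242 mm

Layer 1 at 26 °C → α = 2.7×10⁻⁴ K⁻¹
Layer 2 at 13 °C → α = 1.6×10⁻⁴ K⁻¹
Layer 3 at 2.1 °C → α = 0.69×10⁻⁴ K⁻¹
Layer 1: 2.7×10⁻⁴ × 240 × 2.1 = 0.13608 m
240–720 m: 480 × 1.1 × 1.6×10⁻⁴ = 0.08448 m
990 × 0.69×10⁻⁴ × 0.31 = 0.0211761 m
Δh = 0.13608 + 0.08448 + 0.0211761 = 0.2417361 m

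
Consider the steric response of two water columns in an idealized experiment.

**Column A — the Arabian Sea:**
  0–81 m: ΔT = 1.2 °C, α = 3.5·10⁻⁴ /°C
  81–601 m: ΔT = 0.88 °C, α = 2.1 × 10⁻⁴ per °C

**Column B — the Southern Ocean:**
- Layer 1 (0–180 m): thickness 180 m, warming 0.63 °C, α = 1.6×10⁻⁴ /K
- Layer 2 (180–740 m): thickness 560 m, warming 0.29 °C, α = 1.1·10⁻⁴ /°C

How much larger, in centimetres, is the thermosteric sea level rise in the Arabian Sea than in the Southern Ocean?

9.4 cm

A Layer 1: 3.5×10⁻⁴ × 1.2 × 81 = 0.03402 m
A 81–601 m: 0.88 × 520 × 2.1×10⁻⁴ = 0.096096 m
A total: 0.130116 m
B 180 × 0.63 × 1.6×10⁻⁴ = 0.018144 m
B Layer 2: 0.29 × 560 × 1.1×10⁻⁴ = 0.017864 m
B total: 0.036008 m
Difference: 0.130116 − 0.036008 = 0.094108 m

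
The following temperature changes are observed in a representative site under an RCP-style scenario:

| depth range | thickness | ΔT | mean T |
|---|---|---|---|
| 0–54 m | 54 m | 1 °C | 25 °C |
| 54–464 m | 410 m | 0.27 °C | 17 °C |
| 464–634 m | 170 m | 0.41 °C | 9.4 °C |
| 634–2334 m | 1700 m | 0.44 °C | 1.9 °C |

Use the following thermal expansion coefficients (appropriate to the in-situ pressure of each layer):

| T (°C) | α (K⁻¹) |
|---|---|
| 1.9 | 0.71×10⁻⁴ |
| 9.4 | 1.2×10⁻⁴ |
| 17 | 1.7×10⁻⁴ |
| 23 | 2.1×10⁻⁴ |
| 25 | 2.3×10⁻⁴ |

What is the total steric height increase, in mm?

Δh ≈ 92.7 mm

Layer 1 at 25 °C → α = 2.3×10⁻⁴ K⁻¹
Layer 2 at 17 °C → α = 1.7×10⁻⁴ K⁻¹
Layer 3 at 9.4 °C → α = 1.2×10⁻⁴ K⁻¹
Layer 4 at 1.9 °C → α = 0.71×10⁻⁴ K⁻¹
Layer 1: 1 × 54 × 2.3×10⁻⁴ = 0.01242 m
54–464 m: 0.27 × 410 × 1.7×10⁻⁴ = 0.018819 m
464–634 m: 1.2×10⁻⁴ × 170 × 0.41 = 0.008364 m
1700 × 0.44 × 0.71×10⁻⁴ = 0.053108 m
Δh = 0.01242 + 0.018819 + 0.008364 + 0.053108 = 0.092711 m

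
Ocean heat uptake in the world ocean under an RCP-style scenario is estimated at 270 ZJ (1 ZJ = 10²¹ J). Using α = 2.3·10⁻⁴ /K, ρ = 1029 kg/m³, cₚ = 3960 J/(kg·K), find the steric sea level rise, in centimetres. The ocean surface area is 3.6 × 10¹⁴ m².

4.23 cm

Per unit area: Q = 270×10²¹ / (3.6×10¹⁴) = 7.5×10⁸ J/m²
Δh = αQ/(ρcₚ) = 2.3×10⁻⁴ × 7.5×10⁸ / (1029 × 3960) ≈ 0.042333 m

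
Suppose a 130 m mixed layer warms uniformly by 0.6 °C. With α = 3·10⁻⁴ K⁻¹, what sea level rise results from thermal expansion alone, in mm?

Δh ≈ 23.4 mm

Δh = αΔT·H = 3×10⁻⁴ × 0.6 × 130 = 0.02340 m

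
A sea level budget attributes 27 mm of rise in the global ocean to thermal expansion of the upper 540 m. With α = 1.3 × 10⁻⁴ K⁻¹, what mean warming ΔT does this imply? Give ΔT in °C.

ΔT = Δh/(αH) = 0.027 / (1.3×10⁻⁴ × 540) ≈ 0.3846 °C

about 0.385 °C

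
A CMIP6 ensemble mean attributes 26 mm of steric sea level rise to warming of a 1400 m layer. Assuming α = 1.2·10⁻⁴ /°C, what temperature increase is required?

ΔT = Δh/(αH) = 0.026 / (1.2×10⁻⁴ × 1400) ≈ 0.1548 K

about 0.155 K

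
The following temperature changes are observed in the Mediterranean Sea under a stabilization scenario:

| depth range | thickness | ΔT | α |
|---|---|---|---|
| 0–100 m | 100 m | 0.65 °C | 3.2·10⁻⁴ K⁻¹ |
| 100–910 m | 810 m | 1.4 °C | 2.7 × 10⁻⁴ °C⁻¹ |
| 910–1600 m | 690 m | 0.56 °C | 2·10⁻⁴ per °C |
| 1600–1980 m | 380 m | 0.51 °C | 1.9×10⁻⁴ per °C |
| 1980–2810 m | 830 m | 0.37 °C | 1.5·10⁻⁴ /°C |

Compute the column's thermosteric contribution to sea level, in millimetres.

100 × 3.2×10⁻⁴ × 0.65 = 0.02080 m
Layer 2: 810 × 2.7×10⁻⁴ × 1.4 = 0.30618 m
Layer 3: 690 × 0.56 × 2×10⁻⁴ = 0.07728 m
Layer 4: 1.9×10⁻⁴ × 0.51 × 380 = 0.036822 m
830 × 0.37 × 1.5×10⁻⁴ = 0.046065 m
Δh = 0.02080 + 0.30618 + 0.07728 + 0.036822 + 0.046065 = 0.487147 m

487 mm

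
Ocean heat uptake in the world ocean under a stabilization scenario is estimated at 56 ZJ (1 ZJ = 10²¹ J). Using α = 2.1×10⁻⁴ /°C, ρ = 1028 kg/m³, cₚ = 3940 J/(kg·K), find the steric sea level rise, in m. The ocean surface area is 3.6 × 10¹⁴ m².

Per unit area: Q = 56×10²¹ / (3.6×10¹⁴) ≈ 1.556×10⁸ J/m²
Δh = αQ/(ρcₚ) = 2.1×10⁻⁴ × 1.556×10⁸ / (1028 × 3940) ≈ 0.0080675 m

0.00807 m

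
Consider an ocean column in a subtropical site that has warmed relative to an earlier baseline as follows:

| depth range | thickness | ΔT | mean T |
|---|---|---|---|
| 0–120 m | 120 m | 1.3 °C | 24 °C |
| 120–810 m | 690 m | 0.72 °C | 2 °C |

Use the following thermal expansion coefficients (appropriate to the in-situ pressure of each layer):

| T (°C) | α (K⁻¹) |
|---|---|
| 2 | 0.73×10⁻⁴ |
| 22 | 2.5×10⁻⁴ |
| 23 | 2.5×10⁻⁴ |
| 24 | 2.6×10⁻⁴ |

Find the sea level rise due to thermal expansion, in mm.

77 mm of thermosteric rise

Layer 1 at 24 °C → α = 2.6×10⁻⁴ K⁻¹
Layer 2 at 2 °C → α = 0.73×10⁻⁴ K⁻¹
0–120 m: 120 × 2.6×10⁻⁴ × 1.3 = 0.04056 m
Layer 2: 0.72 × 690 × 0.73×10⁻⁴ = 0.0362664 m
Δh = 0.04056 + 0.0362664 = 0.0768264 m ≈ 77 mm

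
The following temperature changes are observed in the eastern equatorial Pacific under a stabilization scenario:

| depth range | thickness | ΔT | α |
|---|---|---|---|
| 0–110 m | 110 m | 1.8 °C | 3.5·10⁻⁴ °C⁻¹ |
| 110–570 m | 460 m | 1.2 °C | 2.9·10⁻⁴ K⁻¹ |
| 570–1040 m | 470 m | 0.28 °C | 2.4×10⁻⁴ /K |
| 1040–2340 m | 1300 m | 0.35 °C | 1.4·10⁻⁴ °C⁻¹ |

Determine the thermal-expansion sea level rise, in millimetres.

Layer 1: 3.5×10⁻⁴ × 1.8 × 110 = 0.06930 m
Layer 2: 1.2 × 2.9×10⁻⁴ × 460 = 0.16008 m
Layer 3: 0.28 × 470 × 2.4×10⁻⁴ = 0.031584 m
1300 × 0.35 × 1.4×10⁻⁴ = 0.06370 m
Δh = 0.06930 + 0.16008 + 0.031584 + 0.06370 = 0.324664 m ≈ 325 mm

about 325 mm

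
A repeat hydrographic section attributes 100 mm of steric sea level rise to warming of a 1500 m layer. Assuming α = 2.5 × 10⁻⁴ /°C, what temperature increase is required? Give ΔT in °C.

0.267 °C

ΔT = Δh/(αH) = 0.1 / (2.5×10⁻⁴ × 1500) ≈ 0.2667 °C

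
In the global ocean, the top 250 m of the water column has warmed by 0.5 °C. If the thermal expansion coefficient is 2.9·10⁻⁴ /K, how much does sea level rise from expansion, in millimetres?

36.3 mm of thermosteric rise

Δh = αΔT·H = 2.9×10⁻⁴ × 0.5 × 250 = 0.03625 m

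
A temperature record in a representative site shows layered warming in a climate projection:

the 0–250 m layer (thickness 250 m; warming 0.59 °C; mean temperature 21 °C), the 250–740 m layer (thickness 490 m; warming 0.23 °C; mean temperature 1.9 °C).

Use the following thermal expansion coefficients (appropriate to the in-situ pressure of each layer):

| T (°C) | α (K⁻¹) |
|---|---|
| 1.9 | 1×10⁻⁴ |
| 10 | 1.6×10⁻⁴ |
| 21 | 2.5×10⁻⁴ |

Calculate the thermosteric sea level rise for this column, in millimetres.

Δh = 48.1 mm

Layer 1 at 21 °C → α = 2.5×10⁻⁴ K⁻¹
Layer 2 at 1.9 °C → α = 1×10⁻⁴ K⁻¹
2.5×10⁻⁴ × 0.59 × 250 = 0.036875 m
250–740 m: 1×10⁻⁴ × 490 × 0.23 = 0.01127 m
Δh = 0.036875 + 0.01127 = 0.048145 m ≈ 48.1 mm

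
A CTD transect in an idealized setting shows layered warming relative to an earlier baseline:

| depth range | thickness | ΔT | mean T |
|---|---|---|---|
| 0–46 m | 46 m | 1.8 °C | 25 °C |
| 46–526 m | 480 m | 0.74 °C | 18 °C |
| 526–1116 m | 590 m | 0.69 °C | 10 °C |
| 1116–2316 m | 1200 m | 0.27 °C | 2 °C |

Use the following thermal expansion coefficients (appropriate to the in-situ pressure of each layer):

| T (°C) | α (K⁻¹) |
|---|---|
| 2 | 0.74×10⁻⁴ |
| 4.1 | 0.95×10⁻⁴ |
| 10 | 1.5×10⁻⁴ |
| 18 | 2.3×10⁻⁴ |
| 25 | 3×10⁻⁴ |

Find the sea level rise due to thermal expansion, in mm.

Δh = 190 mm

Layer 1 at 25 °C → α = 3×10⁻⁴ K⁻¹
Layer 2 at 18 °C → α = 2.3×10⁻⁴ K⁻¹
Layer 3 at 10 °C → α = 1.5×10⁻⁴ K⁻¹
Layer 4 at 2 °C → α = 0.74×10⁻⁴ K⁻¹
1.8 × 3×10⁻⁴ × 46 = 0.02484 m
Layer 2: 2.3×10⁻⁴ × 480 × 0.74 = 0.081696 m
Layer 3: 1.5×10⁻⁴ × 0.69 × 590 = 0.061065 m
Layer 4: 1200 × 0.27 × 0.74×10⁻⁴ = 0.023976 m
Δh = 0.02484 + 0.081696 + 0.061065 + 0.023976 = 0.191577 m ≈ 190 mm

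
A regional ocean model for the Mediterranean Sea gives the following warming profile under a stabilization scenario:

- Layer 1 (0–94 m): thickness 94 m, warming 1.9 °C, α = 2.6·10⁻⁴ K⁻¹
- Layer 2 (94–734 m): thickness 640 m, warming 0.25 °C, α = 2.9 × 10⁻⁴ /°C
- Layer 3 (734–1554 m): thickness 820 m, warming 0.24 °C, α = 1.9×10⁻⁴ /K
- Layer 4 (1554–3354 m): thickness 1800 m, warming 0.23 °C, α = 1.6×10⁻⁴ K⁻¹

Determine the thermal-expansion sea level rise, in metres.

1.9 × 94 × 2.6×10⁻⁴ = 0.046436 m
94–734 m: 2.9×10⁻⁴ × 0.25 × 640 = 0.04640 m
1.9×10⁻⁴ × 820 × 0.24 = 0.037392 m
1554–3354 m: 1800 × 0.23 × 1.6×10⁻⁴ = 0.06624 m
Δh = 0.046436 + 0.04640 + 0.037392 + 0.06624 = 0.196468 m ≈ 0.196 m

Δh = 0.196 m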